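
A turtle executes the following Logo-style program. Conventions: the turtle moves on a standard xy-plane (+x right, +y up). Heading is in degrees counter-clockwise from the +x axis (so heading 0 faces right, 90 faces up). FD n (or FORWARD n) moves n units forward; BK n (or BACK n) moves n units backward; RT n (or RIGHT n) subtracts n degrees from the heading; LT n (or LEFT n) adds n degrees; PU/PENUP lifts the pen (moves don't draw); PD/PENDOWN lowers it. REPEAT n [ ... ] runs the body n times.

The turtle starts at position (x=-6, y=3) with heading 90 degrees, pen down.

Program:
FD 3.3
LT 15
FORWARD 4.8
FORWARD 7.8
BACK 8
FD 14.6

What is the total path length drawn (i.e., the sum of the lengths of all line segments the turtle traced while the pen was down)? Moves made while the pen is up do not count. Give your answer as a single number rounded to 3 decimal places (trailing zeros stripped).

Executing turtle program step by step:
Start: pos=(-6,3), heading=90, pen down
FD 3.3: (-6,3) -> (-6,6.3) [heading=90, draw]
LT 15: heading 90 -> 105
FD 4.8: (-6,6.3) -> (-7.242,10.936) [heading=105, draw]
FD 7.8: (-7.242,10.936) -> (-9.261,18.471) [heading=105, draw]
BK 8: (-9.261,18.471) -> (-7.191,10.743) [heading=105, draw]
FD 14.6: (-7.191,10.743) -> (-10.969,24.846) [heading=105, draw]
Final: pos=(-10.969,24.846), heading=105, 5 segment(s) drawn

Segment lengths:
  seg 1: (-6,3) -> (-6,6.3), length = 3.3
  seg 2: (-6,6.3) -> (-7.242,10.936), length = 4.8
  seg 3: (-7.242,10.936) -> (-9.261,18.471), length = 7.8
  seg 4: (-9.261,18.471) -> (-7.191,10.743), length = 8
  seg 5: (-7.191,10.743) -> (-10.969,24.846), length = 14.6
Total = 38.5

Answer: 38.5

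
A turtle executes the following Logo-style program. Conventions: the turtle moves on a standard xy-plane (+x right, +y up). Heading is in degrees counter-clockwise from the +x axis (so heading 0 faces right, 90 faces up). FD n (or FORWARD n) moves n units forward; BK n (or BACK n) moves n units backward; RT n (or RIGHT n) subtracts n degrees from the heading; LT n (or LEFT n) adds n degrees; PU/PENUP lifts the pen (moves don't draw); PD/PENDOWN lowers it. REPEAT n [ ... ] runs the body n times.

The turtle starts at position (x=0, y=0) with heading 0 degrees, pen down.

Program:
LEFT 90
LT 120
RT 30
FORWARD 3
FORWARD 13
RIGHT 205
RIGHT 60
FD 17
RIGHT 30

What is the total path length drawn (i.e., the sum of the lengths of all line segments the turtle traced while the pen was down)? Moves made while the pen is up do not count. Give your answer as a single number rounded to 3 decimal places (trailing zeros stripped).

Answer: 33

Derivation:
Executing turtle program step by step:
Start: pos=(0,0), heading=0, pen down
LT 90: heading 0 -> 90
LT 120: heading 90 -> 210
RT 30: heading 210 -> 180
FD 3: (0,0) -> (-3,0) [heading=180, draw]
FD 13: (-3,0) -> (-16,0) [heading=180, draw]
RT 205: heading 180 -> 335
RT 60: heading 335 -> 275
FD 17: (-16,0) -> (-14.518,-16.935) [heading=275, draw]
RT 30: heading 275 -> 245
Final: pos=(-14.518,-16.935), heading=245, 3 segment(s) drawn

Segment lengths:
  seg 1: (0,0) -> (-3,0), length = 3
  seg 2: (-3,0) -> (-16,0), length = 13
  seg 3: (-16,0) -> (-14.518,-16.935), length = 17
Total = 33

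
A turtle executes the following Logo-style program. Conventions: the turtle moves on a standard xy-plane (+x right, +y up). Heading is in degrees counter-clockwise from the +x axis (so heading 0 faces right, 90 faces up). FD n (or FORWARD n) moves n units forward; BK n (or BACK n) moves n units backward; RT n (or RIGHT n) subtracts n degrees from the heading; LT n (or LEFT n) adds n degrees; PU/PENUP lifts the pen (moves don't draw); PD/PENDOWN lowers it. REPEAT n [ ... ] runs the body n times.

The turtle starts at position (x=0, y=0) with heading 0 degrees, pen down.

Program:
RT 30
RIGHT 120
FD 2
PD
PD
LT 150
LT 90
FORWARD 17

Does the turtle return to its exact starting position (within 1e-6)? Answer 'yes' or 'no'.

Executing turtle program step by step:
Start: pos=(0,0), heading=0, pen down
RT 30: heading 0 -> 330
RT 120: heading 330 -> 210
FD 2: (0,0) -> (-1.732,-1) [heading=210, draw]
PD: pen down
PD: pen down
LT 150: heading 210 -> 0
LT 90: heading 0 -> 90
FD 17: (-1.732,-1) -> (-1.732,16) [heading=90, draw]
Final: pos=(-1.732,16), heading=90, 2 segment(s) drawn

Start position: (0, 0)
Final position: (-1.732, 16)
Distance = 16.093; >= 1e-6 -> NOT closed

Answer: no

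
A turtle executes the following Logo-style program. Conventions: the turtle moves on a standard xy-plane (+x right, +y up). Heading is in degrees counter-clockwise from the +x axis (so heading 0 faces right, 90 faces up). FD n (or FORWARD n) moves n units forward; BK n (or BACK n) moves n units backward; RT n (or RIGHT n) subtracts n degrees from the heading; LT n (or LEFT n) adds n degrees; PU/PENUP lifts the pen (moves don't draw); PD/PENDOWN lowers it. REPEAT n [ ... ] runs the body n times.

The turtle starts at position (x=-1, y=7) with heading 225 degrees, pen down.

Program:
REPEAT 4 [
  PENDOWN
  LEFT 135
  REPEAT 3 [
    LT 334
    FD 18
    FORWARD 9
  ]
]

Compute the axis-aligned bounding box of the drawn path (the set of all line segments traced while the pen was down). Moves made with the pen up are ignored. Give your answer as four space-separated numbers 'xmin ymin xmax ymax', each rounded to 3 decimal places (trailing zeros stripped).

Answer: -1 -52.522 156.213 86.819

Derivation:
Executing turtle program step by step:
Start: pos=(-1,7), heading=225, pen down
REPEAT 4 [
  -- iteration 1/4 --
  PD: pen down
  LT 135: heading 225 -> 0
  REPEAT 3 [
    -- iteration 1/3 --
    LT 334: heading 0 -> 334
    FD 18: (-1,7) -> (15.178,-0.891) [heading=334, draw]
    FD 9: (15.178,-0.891) -> (23.267,-4.836) [heading=334, draw]
    -- iteration 2/3 --
    LT 334: heading 334 -> 308
    FD 18: (23.267,-4.836) -> (34.349,-19.02) [heading=308, draw]
    FD 9: (34.349,-19.02) -> (39.89,-26.112) [heading=308, draw]
    -- iteration 3/3 --
    LT 334: heading 308 -> 282
    FD 18: (39.89,-26.112) -> (43.633,-43.719) [heading=282, draw]
    FD 9: (43.633,-43.719) -> (45.504,-52.522) [heading=282, draw]
  ]
  -- iteration 2/4 --
  PD: pen down
  LT 135: heading 282 -> 57
  REPEAT 3 [
    -- iteration 1/3 --
    LT 334: heading 57 -> 31
    FD 18: (45.504,-52.522) -> (60.933,-43.252) [heading=31, draw]
    FD 9: (60.933,-43.252) -> (68.647,-38.616) [heading=31, draw]
    -- iteration 2/3 --
    LT 334: heading 31 -> 5
    FD 18: (68.647,-38.616) -> (86.579,-37.047) [heading=5, draw]
    FD 9: (86.579,-37.047) -> (95.545,-36.263) [heading=5, draw]
    -- iteration 3/3 --
    LT 334: heading 5 -> 339
    FD 18: (95.545,-36.263) -> (112.349,-42.714) [heading=339, draw]
    FD 9: (112.349,-42.714) -> (120.751,-45.939) [heading=339, draw]
  ]
  -- iteration 3/4 --
  PD: pen down
  LT 135: heading 339 -> 114
  REPEAT 3 [
    -- iteration 1/3 --
    LT 334: heading 114 -> 88
    FD 18: (120.751,-45.939) -> (121.38,-27.95) [heading=88, draw]
    FD 9: (121.38,-27.95) -> (121.694,-18.955) [heading=88, draw]
    -- iteration 2/3 --
    LT 334: heading 88 -> 62
    FD 18: (121.694,-18.955) -> (130.144,-3.062) [heading=62, draw]
    FD 9: (130.144,-3.062) -> (134.369,4.884) [heading=62, draw]
    -- iteration 3/3 --
    LT 334: heading 62 -> 36
    FD 18: (134.369,4.884) -> (148.932,15.464) [heading=36, draw]
    FD 9: (148.932,15.464) -> (156.213,20.754) [heading=36, draw]
  ]
  -- iteration 4/4 --
  PD: pen down
  LT 135: heading 36 -> 171
  REPEAT 3 [
    -- iteration 1/3 --
    LT 334: heading 171 -> 145
    FD 18: (156.213,20.754) -> (141.468,31.079) [heading=145, draw]
    FD 9: (141.468,31.079) -> (134.096,36.241) [heading=145, draw]
    -- iteration 2/3 --
    LT 334: heading 145 -> 119
    FD 18: (134.096,36.241) -> (125.369,51.984) [heading=119, draw]
    FD 9: (125.369,51.984) -> (121.006,59.856) [heading=119, draw]
    -- iteration 3/3 --
    LT 334: heading 119 -> 93
    FD 18: (121.006,59.856) -> (120.064,77.831) [heading=93, draw]
    FD 9: (120.064,77.831) -> (119.593,86.819) [heading=93, draw]
  ]
]
Final: pos=(119.593,86.819), heading=93, 24 segment(s) drawn

Segment endpoints: x in {-1, 15.178, 23.267, 34.349, 39.89, 43.633, 45.504, 60.933, 68.647, 86.579, 95.545, 112.349, 119.593, 120.064, 120.751, 121.006, 121.38, 121.694, 125.369, 130.144, 134.096, 134.369, 141.468, 148.932, 156.213}, y in {-52.522, -45.939, -43.719, -43.252, -42.714, -38.616, -37.047, -36.263, -27.95, -26.112, -19.02, -18.955, -4.836, -3.062, -0.891, 4.884, 7, 15.464, 20.754, 31.079, 36.241, 51.984, 59.856, 77.831, 86.819}
xmin=-1, ymin=-52.522, xmax=156.213, ymax=86.819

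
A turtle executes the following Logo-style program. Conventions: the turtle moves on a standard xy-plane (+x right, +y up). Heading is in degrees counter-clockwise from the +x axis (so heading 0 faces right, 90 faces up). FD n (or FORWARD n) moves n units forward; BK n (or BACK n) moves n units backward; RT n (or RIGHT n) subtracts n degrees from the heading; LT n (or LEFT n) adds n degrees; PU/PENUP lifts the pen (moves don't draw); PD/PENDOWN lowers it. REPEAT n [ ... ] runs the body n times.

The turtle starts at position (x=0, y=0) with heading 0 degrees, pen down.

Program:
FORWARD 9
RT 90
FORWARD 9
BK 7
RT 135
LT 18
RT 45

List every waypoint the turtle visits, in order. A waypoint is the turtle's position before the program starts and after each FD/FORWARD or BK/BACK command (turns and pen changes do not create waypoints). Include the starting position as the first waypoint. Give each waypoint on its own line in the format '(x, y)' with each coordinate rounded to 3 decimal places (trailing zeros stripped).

Answer: (0, 0)
(9, 0)
(9, -9)
(9, -2)

Derivation:
Executing turtle program step by step:
Start: pos=(0,0), heading=0, pen down
FD 9: (0,0) -> (9,0) [heading=0, draw]
RT 90: heading 0 -> 270
FD 9: (9,0) -> (9,-9) [heading=270, draw]
BK 7: (9,-9) -> (9,-2) [heading=270, draw]
RT 135: heading 270 -> 135
LT 18: heading 135 -> 153
RT 45: heading 153 -> 108
Final: pos=(9,-2), heading=108, 3 segment(s) drawn
Waypoints (4 total):
(0, 0)
(9, 0)
(9, -9)
(9, -2)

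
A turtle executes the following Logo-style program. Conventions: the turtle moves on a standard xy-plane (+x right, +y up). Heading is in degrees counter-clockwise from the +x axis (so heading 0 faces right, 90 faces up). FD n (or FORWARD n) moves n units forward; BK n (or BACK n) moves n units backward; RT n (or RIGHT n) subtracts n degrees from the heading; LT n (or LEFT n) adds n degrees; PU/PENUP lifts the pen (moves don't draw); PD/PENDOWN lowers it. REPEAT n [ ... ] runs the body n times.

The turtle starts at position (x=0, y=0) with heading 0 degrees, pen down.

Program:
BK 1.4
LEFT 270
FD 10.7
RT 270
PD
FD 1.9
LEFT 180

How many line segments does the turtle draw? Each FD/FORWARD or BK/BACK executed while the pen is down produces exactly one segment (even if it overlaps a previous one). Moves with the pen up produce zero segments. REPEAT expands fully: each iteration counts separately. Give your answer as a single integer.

Answer: 3

Derivation:
Executing turtle program step by step:
Start: pos=(0,0), heading=0, pen down
BK 1.4: (0,0) -> (-1.4,0) [heading=0, draw]
LT 270: heading 0 -> 270
FD 10.7: (-1.4,0) -> (-1.4,-10.7) [heading=270, draw]
RT 270: heading 270 -> 0
PD: pen down
FD 1.9: (-1.4,-10.7) -> (0.5,-10.7) [heading=0, draw]
LT 180: heading 0 -> 180
Final: pos=(0.5,-10.7), heading=180, 3 segment(s) drawn
Segments drawn: 3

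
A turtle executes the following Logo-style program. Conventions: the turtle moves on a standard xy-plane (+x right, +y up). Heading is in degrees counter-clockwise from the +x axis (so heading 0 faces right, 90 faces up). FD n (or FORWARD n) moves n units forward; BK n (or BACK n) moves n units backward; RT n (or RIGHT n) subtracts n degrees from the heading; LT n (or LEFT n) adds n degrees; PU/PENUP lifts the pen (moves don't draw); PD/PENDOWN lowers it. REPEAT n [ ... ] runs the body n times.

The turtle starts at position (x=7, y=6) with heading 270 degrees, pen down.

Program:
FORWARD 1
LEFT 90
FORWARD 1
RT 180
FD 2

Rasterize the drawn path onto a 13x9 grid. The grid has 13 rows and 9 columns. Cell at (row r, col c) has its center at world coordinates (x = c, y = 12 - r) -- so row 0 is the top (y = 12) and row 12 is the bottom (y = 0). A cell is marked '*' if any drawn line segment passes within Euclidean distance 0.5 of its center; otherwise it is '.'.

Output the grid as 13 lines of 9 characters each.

Segment 0: (7,6) -> (7,5)
Segment 1: (7,5) -> (8,5)
Segment 2: (8,5) -> (6,5)

Answer: .........
.........
.........
.........
.........
.........
.......*.
......***
.........
.........
.........
.........
.........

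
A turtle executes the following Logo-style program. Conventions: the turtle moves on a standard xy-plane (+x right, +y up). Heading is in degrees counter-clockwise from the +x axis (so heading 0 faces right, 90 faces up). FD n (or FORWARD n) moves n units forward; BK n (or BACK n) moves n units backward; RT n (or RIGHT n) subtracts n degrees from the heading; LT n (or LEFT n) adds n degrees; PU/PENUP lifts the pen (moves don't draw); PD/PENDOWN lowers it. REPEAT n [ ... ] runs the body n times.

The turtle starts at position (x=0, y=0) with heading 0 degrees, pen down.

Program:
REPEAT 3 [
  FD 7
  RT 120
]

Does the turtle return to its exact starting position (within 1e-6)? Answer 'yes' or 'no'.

Executing turtle program step by step:
Start: pos=(0,0), heading=0, pen down
REPEAT 3 [
  -- iteration 1/3 --
  FD 7: (0,0) -> (7,0) [heading=0, draw]
  RT 120: heading 0 -> 240
  -- iteration 2/3 --
  FD 7: (7,0) -> (3.5,-6.062) [heading=240, draw]
  RT 120: heading 240 -> 120
  -- iteration 3/3 --
  FD 7: (3.5,-6.062) -> (0,0) [heading=120, draw]
  RT 120: heading 120 -> 0
]
Final: pos=(0,0), heading=0, 3 segment(s) drawn

Start position: (0, 0)
Final position: (0, 0)
Distance = 0; < 1e-6 -> CLOSED

Answer: yes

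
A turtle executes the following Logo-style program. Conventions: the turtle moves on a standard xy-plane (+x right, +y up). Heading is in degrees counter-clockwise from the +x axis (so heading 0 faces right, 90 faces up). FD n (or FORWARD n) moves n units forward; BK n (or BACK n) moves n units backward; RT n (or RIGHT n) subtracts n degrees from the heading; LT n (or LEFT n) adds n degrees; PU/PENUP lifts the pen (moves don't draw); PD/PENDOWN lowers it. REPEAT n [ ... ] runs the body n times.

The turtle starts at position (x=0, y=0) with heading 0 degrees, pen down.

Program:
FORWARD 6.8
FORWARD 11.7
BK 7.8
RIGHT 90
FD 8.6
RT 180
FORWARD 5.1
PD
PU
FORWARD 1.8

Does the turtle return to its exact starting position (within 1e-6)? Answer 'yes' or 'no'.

Executing turtle program step by step:
Start: pos=(0,0), heading=0, pen down
FD 6.8: (0,0) -> (6.8,0) [heading=0, draw]
FD 11.7: (6.8,0) -> (18.5,0) [heading=0, draw]
BK 7.8: (18.5,0) -> (10.7,0) [heading=0, draw]
RT 90: heading 0 -> 270
FD 8.6: (10.7,0) -> (10.7,-8.6) [heading=270, draw]
RT 180: heading 270 -> 90
FD 5.1: (10.7,-8.6) -> (10.7,-3.5) [heading=90, draw]
PD: pen down
PU: pen up
FD 1.8: (10.7,-3.5) -> (10.7,-1.7) [heading=90, move]
Final: pos=(10.7,-1.7), heading=90, 5 segment(s) drawn

Start position: (0, 0)
Final position: (10.7, -1.7)
Distance = 10.834; >= 1e-6 -> NOT closed

Answer: no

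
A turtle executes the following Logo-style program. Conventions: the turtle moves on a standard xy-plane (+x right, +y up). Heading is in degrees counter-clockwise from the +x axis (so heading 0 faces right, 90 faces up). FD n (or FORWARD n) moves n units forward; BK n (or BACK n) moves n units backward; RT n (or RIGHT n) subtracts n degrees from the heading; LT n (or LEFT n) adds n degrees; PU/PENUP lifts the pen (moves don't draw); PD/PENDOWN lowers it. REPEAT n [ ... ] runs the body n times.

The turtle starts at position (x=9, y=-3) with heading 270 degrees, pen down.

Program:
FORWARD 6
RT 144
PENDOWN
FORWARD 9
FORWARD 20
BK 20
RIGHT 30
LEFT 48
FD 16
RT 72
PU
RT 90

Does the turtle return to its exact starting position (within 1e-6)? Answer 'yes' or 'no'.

Executing turtle program step by step:
Start: pos=(9,-3), heading=270, pen down
FD 6: (9,-3) -> (9,-9) [heading=270, draw]
RT 144: heading 270 -> 126
PD: pen down
FD 9: (9,-9) -> (3.71,-1.719) [heading=126, draw]
FD 20: (3.71,-1.719) -> (-8.046,14.461) [heading=126, draw]
BK 20: (-8.046,14.461) -> (3.71,-1.719) [heading=126, draw]
RT 30: heading 126 -> 96
LT 48: heading 96 -> 144
FD 16: (3.71,-1.719) -> (-9.234,7.686) [heading=144, draw]
RT 72: heading 144 -> 72
PU: pen up
RT 90: heading 72 -> 342
Final: pos=(-9.234,7.686), heading=342, 5 segment(s) drawn

Start position: (9, -3)
Final position: (-9.234, 7.686)
Distance = 21.135; >= 1e-6 -> NOT closed

Answer: no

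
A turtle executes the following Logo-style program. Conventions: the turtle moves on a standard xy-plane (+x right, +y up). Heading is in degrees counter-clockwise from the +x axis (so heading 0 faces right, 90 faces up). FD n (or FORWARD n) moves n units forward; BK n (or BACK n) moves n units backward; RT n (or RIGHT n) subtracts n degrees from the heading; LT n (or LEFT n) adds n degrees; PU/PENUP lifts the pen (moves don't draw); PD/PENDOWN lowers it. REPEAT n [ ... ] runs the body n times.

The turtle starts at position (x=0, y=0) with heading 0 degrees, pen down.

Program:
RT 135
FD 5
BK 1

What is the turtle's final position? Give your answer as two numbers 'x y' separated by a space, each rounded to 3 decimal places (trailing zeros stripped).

Executing turtle program step by step:
Start: pos=(0,0), heading=0, pen down
RT 135: heading 0 -> 225
FD 5: (0,0) -> (-3.536,-3.536) [heading=225, draw]
BK 1: (-3.536,-3.536) -> (-2.828,-2.828) [heading=225, draw]
Final: pos=(-2.828,-2.828), heading=225, 2 segment(s) drawn

Answer: -2.828 -2.828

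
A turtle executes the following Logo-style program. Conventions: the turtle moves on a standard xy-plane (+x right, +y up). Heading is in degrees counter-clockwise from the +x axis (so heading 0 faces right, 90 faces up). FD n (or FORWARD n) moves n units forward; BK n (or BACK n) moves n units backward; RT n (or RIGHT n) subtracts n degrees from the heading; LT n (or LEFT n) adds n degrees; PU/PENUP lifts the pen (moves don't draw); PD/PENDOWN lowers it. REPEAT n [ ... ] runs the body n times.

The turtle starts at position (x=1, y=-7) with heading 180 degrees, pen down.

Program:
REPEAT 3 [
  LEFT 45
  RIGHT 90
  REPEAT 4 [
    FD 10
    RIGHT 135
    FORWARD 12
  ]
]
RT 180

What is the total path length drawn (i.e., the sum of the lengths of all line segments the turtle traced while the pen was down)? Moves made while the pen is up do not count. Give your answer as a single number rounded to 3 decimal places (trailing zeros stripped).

Answer: 264

Derivation:
Executing turtle program step by step:
Start: pos=(1,-7), heading=180, pen down
REPEAT 3 [
  -- iteration 1/3 --
  LT 45: heading 180 -> 225
  RT 90: heading 225 -> 135
  REPEAT 4 [
    -- iteration 1/4 --
    FD 10: (1,-7) -> (-6.071,0.071) [heading=135, draw]
    RT 135: heading 135 -> 0
    FD 12: (-6.071,0.071) -> (5.929,0.071) [heading=0, draw]
    -- iteration 2/4 --
    FD 10: (5.929,0.071) -> (15.929,0.071) [heading=0, draw]
    RT 135: heading 0 -> 225
    FD 12: (15.929,0.071) -> (7.444,-8.414) [heading=225, draw]
    -- iteration 3/4 --
    FD 10: (7.444,-8.414) -> (0.373,-15.485) [heading=225, draw]
    RT 135: heading 225 -> 90
    FD 12: (0.373,-15.485) -> (0.373,-3.485) [heading=90, draw]
    -- iteration 4/4 --
    FD 10: (0.373,-3.485) -> (0.373,6.515) [heading=90, draw]
    RT 135: heading 90 -> 315
    FD 12: (0.373,6.515) -> (8.858,-1.971) [heading=315, draw]
  ]
  -- iteration 2/3 --
  LT 45: heading 315 -> 0
  RT 90: heading 0 -> 270
  REPEAT 4 [
    -- iteration 1/4 --
    FD 10: (8.858,-1.971) -> (8.858,-11.971) [heading=270, draw]
    RT 135: heading 270 -> 135
    FD 12: (8.858,-11.971) -> (0.373,-3.485) [heading=135, draw]
    -- iteration 2/4 --
    FD 10: (0.373,-3.485) -> (-6.698,3.586) [heading=135, draw]
    RT 135: heading 135 -> 0
    FD 12: (-6.698,3.586) -> (5.302,3.586) [heading=0, draw]
    -- iteration 3/4 --
    FD 10: (5.302,3.586) -> (15.302,3.586) [heading=0, draw]
    RT 135: heading 0 -> 225
    FD 12: (15.302,3.586) -> (6.816,-4.899) [heading=225, draw]
    -- iteration 4/4 --
    FD 10: (6.816,-4.899) -> (-0.255,-11.971) [heading=225, draw]
    RT 135: heading 225 -> 90
    FD 12: (-0.255,-11.971) -> (-0.255,0.029) [heading=90, draw]
  ]
  -- iteration 3/3 --
  LT 45: heading 90 -> 135
  RT 90: heading 135 -> 45
  REPEAT 4 [
    -- iteration 1/4 --
    FD 10: (-0.255,0.029) -> (6.816,7.101) [heading=45, draw]
    RT 135: heading 45 -> 270
    FD 12: (6.816,7.101) -> (6.816,-4.899) [heading=270, draw]
    -- iteration 2/4 --
    FD 10: (6.816,-4.899) -> (6.816,-14.899) [heading=270, draw]
    RT 135: heading 270 -> 135
    FD 12: (6.816,-14.899) -> (-1.669,-6.414) [heading=135, draw]
    -- iteration 3/4 --
    FD 10: (-1.669,-6.414) -> (-8.74,0.657) [heading=135, draw]
    RT 135: heading 135 -> 0
    FD 12: (-8.74,0.657) -> (3.26,0.657) [heading=0, draw]
    -- iteration 4/4 --
    FD 10: (3.26,0.657) -> (13.26,0.657) [heading=0, draw]
    RT 135: heading 0 -> 225
    FD 12: (13.26,0.657) -> (4.775,-7.828) [heading=225, draw]
  ]
]
RT 180: heading 225 -> 45
Final: pos=(4.775,-7.828), heading=45, 24 segment(s) drawn

Segment lengths:
  seg 1: (1,-7) -> (-6.071,0.071), length = 10
  seg 2: (-6.071,0.071) -> (5.929,0.071), length = 12
  seg 3: (5.929,0.071) -> (15.929,0.071), length = 10
  seg 4: (15.929,0.071) -> (7.444,-8.414), length = 12
  seg 5: (7.444,-8.414) -> (0.373,-15.485), length = 10
  seg 6: (0.373,-15.485) -> (0.373,-3.485), length = 12
  seg 7: (0.373,-3.485) -> (0.373,6.515), length = 10
  seg 8: (0.373,6.515) -> (8.858,-1.971), length = 12
  seg 9: (8.858,-1.971) -> (8.858,-11.971), length = 10
  seg 10: (8.858,-11.971) -> (0.373,-3.485), length = 12
  seg 11: (0.373,-3.485) -> (-6.698,3.586), length = 10
  seg 12: (-6.698,3.586) -> (5.302,3.586), length = 12
  seg 13: (5.302,3.586) -> (15.302,3.586), length = 10
  seg 14: (15.302,3.586) -> (6.816,-4.899), length = 12
  seg 15: (6.816,-4.899) -> (-0.255,-11.971), length = 10
  seg 16: (-0.255,-11.971) -> (-0.255,0.029), length = 12
  seg 17: (-0.255,0.029) -> (6.816,7.101), length = 10
  seg 18: (6.816,7.101) -> (6.816,-4.899), length = 12
  seg 19: (6.816,-4.899) -> (6.816,-14.899), length = 10
  seg 20: (6.816,-14.899) -> (-1.669,-6.414), length = 12
  seg 21: (-1.669,-6.414) -> (-8.74,0.657), length = 10
  seg 22: (-8.74,0.657) -> (3.26,0.657), length = 12
  seg 23: (3.26,0.657) -> (13.26,0.657), length = 10
  seg 24: (13.26,0.657) -> (4.775,-7.828), length = 12
Total = 264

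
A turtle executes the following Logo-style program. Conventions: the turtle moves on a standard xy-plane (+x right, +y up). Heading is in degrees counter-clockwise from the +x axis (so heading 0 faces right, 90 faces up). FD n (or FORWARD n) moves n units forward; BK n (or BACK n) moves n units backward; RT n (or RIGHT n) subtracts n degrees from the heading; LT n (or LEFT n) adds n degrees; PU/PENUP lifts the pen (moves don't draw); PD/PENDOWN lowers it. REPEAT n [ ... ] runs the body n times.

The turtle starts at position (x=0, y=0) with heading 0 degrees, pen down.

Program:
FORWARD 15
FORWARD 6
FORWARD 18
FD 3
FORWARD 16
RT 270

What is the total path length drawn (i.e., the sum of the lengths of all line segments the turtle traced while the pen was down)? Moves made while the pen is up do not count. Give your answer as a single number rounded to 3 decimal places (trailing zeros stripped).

Executing turtle program step by step:
Start: pos=(0,0), heading=0, pen down
FD 15: (0,0) -> (15,0) [heading=0, draw]
FD 6: (15,0) -> (21,0) [heading=0, draw]
FD 18: (21,0) -> (39,0) [heading=0, draw]
FD 3: (39,0) -> (42,0) [heading=0, draw]
FD 16: (42,0) -> (58,0) [heading=0, draw]
RT 270: heading 0 -> 90
Final: pos=(58,0), heading=90, 5 segment(s) drawn

Segment lengths:
  seg 1: (0,0) -> (15,0), length = 15
  seg 2: (15,0) -> (21,0), length = 6
  seg 3: (21,0) -> (39,0), length = 18
  seg 4: (39,0) -> (42,0), length = 3
  seg 5: (42,0) -> (58,0), length = 16
Total = 58

Answer: 58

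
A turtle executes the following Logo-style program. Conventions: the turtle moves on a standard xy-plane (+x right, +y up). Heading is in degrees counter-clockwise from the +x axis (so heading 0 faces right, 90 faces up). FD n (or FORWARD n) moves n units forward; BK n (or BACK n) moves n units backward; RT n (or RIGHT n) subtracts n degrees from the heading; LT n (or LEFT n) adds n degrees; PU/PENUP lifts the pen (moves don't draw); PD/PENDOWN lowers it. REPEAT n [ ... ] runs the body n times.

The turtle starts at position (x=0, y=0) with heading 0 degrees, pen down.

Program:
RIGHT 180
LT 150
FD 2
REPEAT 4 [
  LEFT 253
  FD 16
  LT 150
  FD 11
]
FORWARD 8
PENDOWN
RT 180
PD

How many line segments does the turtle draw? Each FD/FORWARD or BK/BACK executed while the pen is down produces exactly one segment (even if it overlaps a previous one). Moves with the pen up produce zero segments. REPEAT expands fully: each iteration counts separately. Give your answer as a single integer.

Answer: 10

Derivation:
Executing turtle program step by step:
Start: pos=(0,0), heading=0, pen down
RT 180: heading 0 -> 180
LT 150: heading 180 -> 330
FD 2: (0,0) -> (1.732,-1) [heading=330, draw]
REPEAT 4 [
  -- iteration 1/4 --
  LT 253: heading 330 -> 223
  FD 16: (1.732,-1) -> (-9.97,-11.912) [heading=223, draw]
  LT 150: heading 223 -> 13
  FD 11: (-9.97,-11.912) -> (0.748,-9.438) [heading=13, draw]
  -- iteration 2/4 --
  LT 253: heading 13 -> 266
  FD 16: (0.748,-9.438) -> (-0.368,-25.399) [heading=266, draw]
  LT 150: heading 266 -> 56
  FD 11: (-0.368,-25.399) -> (5.783,-16.279) [heading=56, draw]
  -- iteration 3/4 --
  LT 253: heading 56 -> 309
  FD 16: (5.783,-16.279) -> (15.853,-28.713) [heading=309, draw]
  LT 150: heading 309 -> 99
  FD 11: (15.853,-28.713) -> (14.132,-17.849) [heading=99, draw]
  -- iteration 4/4 --
  LT 253: heading 99 -> 352
  FD 16: (14.132,-17.849) -> (29.976,-20.076) [heading=352, draw]
  LT 150: heading 352 -> 142
  FD 11: (29.976,-20.076) -> (21.308,-13.303) [heading=142, draw]
]
FD 8: (21.308,-13.303) -> (15.004,-8.378) [heading=142, draw]
PD: pen down
RT 180: heading 142 -> 322
PD: pen down
Final: pos=(15.004,-8.378), heading=322, 10 segment(s) drawn
Segments drawn: 10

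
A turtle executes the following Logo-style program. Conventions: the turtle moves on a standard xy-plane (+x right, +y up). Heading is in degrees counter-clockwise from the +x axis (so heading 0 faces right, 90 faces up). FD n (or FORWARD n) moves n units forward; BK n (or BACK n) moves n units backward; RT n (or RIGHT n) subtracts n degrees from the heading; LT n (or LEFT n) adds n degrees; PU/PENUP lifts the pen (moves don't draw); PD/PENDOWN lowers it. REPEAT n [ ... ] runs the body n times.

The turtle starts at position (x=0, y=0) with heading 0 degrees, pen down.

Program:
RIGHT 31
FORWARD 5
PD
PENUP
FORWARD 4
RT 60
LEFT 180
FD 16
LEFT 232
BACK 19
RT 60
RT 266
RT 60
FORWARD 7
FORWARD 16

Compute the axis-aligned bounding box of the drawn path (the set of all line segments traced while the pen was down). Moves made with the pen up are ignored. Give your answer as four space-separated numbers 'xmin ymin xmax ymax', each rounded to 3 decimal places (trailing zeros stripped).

Executing turtle program step by step:
Start: pos=(0,0), heading=0, pen down
RT 31: heading 0 -> 329
FD 5: (0,0) -> (4.286,-2.575) [heading=329, draw]
PD: pen down
PU: pen up
FD 4: (4.286,-2.575) -> (7.715,-4.635) [heading=329, move]
RT 60: heading 329 -> 269
LT 180: heading 269 -> 89
FD 16: (7.715,-4.635) -> (7.994,11.362) [heading=89, move]
LT 232: heading 89 -> 321
BK 19: (7.994,11.362) -> (-6.772,23.319) [heading=321, move]
RT 60: heading 321 -> 261
RT 266: heading 261 -> 355
RT 60: heading 355 -> 295
FD 7: (-6.772,23.319) -> (-3.814,16.975) [heading=295, move]
FD 16: (-3.814,16.975) -> (2.948,2.474) [heading=295, move]
Final: pos=(2.948,2.474), heading=295, 1 segment(s) drawn

Segment endpoints: x in {0, 4.286}, y in {-2.575, 0}
xmin=0, ymin=-2.575, xmax=4.286, ymax=0

Answer: 0 -2.575 4.286 0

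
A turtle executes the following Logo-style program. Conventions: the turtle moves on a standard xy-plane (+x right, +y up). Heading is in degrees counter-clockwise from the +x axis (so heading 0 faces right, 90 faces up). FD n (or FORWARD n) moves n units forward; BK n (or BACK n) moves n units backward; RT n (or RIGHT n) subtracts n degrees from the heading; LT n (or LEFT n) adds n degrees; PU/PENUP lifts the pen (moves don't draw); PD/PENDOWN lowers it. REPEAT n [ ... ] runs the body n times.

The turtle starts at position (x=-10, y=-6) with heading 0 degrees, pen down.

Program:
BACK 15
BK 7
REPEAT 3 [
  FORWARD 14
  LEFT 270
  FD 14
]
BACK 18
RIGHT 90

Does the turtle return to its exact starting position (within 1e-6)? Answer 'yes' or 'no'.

Answer: no

Derivation:
Executing turtle program step by step:
Start: pos=(-10,-6), heading=0, pen down
BK 15: (-10,-6) -> (-25,-6) [heading=0, draw]
BK 7: (-25,-6) -> (-32,-6) [heading=0, draw]
REPEAT 3 [
  -- iteration 1/3 --
  FD 14: (-32,-6) -> (-18,-6) [heading=0, draw]
  LT 270: heading 0 -> 270
  FD 14: (-18,-6) -> (-18,-20) [heading=270, draw]
  -- iteration 2/3 --
  FD 14: (-18,-20) -> (-18,-34) [heading=270, draw]
  LT 270: heading 270 -> 180
  FD 14: (-18,-34) -> (-32,-34) [heading=180, draw]
  -- iteration 3/3 --
  FD 14: (-32,-34) -> (-46,-34) [heading=180, draw]
  LT 270: heading 180 -> 90
  FD 14: (-46,-34) -> (-46,-20) [heading=90, draw]
]
BK 18: (-46,-20) -> (-46,-38) [heading=90, draw]
RT 90: heading 90 -> 0
Final: pos=(-46,-38), heading=0, 9 segment(s) drawn

Start position: (-10, -6)
Final position: (-46, -38)
Distance = 48.166; >= 1e-6 -> NOT closed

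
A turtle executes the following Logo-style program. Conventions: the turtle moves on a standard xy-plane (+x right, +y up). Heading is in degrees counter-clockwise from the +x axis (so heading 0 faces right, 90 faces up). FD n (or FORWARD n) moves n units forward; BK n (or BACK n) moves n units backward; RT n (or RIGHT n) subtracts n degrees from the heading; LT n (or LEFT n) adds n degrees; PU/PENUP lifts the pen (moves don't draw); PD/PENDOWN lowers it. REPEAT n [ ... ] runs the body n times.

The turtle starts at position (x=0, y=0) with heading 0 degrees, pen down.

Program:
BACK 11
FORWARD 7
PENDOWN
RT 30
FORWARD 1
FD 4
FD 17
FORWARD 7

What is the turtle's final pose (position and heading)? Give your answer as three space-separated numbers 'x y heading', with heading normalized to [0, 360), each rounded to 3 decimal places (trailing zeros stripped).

Executing turtle program step by step:
Start: pos=(0,0), heading=0, pen down
BK 11: (0,0) -> (-11,0) [heading=0, draw]
FD 7: (-11,0) -> (-4,0) [heading=0, draw]
PD: pen down
RT 30: heading 0 -> 330
FD 1: (-4,0) -> (-3.134,-0.5) [heading=330, draw]
FD 4: (-3.134,-0.5) -> (0.33,-2.5) [heading=330, draw]
FD 17: (0.33,-2.5) -> (15.053,-11) [heading=330, draw]
FD 7: (15.053,-11) -> (21.115,-14.5) [heading=330, draw]
Final: pos=(21.115,-14.5), heading=330, 6 segment(s) drawn

Answer: 21.115 -14.5 330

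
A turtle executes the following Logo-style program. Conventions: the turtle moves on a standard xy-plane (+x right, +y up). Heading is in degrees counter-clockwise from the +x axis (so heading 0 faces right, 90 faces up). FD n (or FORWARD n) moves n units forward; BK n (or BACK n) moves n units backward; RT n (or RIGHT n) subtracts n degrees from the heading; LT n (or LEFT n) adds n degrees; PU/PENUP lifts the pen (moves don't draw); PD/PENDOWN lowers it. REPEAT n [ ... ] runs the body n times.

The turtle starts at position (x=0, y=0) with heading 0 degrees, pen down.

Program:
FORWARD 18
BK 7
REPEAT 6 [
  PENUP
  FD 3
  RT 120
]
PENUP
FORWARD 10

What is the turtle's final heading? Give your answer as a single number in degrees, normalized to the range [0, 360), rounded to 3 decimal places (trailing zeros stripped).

Executing turtle program step by step:
Start: pos=(0,0), heading=0, pen down
FD 18: (0,0) -> (18,0) [heading=0, draw]
BK 7: (18,0) -> (11,0) [heading=0, draw]
REPEAT 6 [
  -- iteration 1/6 --
  PU: pen up
  FD 3: (11,0) -> (14,0) [heading=0, move]
  RT 120: heading 0 -> 240
  -- iteration 2/6 --
  PU: pen up
  FD 3: (14,0) -> (12.5,-2.598) [heading=240, move]
  RT 120: heading 240 -> 120
  -- iteration 3/6 --
  PU: pen up
  FD 3: (12.5,-2.598) -> (11,0) [heading=120, move]
  RT 120: heading 120 -> 0
  -- iteration 4/6 --
  PU: pen up
  FD 3: (11,0) -> (14,0) [heading=0, move]
  RT 120: heading 0 -> 240
  -- iteration 5/6 --
  PU: pen up
  FD 3: (14,0) -> (12.5,-2.598) [heading=240, move]
  RT 120: heading 240 -> 120
  -- iteration 6/6 --
  PU: pen up
  FD 3: (12.5,-2.598) -> (11,0) [heading=120, move]
  RT 120: heading 120 -> 0
]
PU: pen up
FD 10: (11,0) -> (21,0) [heading=0, move]
Final: pos=(21,0), heading=0, 2 segment(s) drawn

Answer: 0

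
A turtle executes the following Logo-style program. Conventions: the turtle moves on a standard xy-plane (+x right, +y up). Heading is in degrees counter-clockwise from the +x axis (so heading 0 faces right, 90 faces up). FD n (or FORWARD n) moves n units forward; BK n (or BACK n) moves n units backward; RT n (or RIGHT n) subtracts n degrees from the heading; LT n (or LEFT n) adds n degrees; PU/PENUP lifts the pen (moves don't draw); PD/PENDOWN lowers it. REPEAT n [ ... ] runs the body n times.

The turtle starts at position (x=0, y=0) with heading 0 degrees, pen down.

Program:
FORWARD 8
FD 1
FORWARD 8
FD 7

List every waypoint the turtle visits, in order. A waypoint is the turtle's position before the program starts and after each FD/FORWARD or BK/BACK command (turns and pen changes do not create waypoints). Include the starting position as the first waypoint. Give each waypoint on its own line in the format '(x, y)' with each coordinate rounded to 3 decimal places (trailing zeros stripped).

Executing turtle program step by step:
Start: pos=(0,0), heading=0, pen down
FD 8: (0,0) -> (8,0) [heading=0, draw]
FD 1: (8,0) -> (9,0) [heading=0, draw]
FD 8: (9,0) -> (17,0) [heading=0, draw]
FD 7: (17,0) -> (24,0) [heading=0, draw]
Final: pos=(24,0), heading=0, 4 segment(s) drawn
Waypoints (5 total):
(0, 0)
(8, 0)
(9, 0)
(17, 0)
(24, 0)

Answer: (0, 0)
(8, 0)
(9, 0)
(17, 0)
(24, 0)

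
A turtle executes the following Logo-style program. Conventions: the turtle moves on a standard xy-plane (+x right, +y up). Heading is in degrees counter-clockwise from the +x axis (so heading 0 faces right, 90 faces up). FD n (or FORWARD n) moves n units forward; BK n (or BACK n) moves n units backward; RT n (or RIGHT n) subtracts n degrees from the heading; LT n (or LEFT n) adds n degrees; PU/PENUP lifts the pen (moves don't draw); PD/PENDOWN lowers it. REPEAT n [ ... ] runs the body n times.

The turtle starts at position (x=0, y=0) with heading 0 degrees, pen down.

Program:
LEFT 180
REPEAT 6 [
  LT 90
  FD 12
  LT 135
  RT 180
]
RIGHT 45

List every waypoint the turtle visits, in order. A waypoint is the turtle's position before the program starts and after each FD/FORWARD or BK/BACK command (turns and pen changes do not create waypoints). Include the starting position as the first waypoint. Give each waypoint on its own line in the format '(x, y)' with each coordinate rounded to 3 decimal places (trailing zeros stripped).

Executing turtle program step by step:
Start: pos=(0,0), heading=0, pen down
LT 180: heading 0 -> 180
REPEAT 6 [
  -- iteration 1/6 --
  LT 90: heading 180 -> 270
  FD 12: (0,0) -> (0,-12) [heading=270, draw]
  LT 135: heading 270 -> 45
  RT 180: heading 45 -> 225
  -- iteration 2/6 --
  LT 90: heading 225 -> 315
  FD 12: (0,-12) -> (8.485,-20.485) [heading=315, draw]
  LT 135: heading 315 -> 90
  RT 180: heading 90 -> 270
  -- iteration 3/6 --
  LT 90: heading 270 -> 0
  FD 12: (8.485,-20.485) -> (20.485,-20.485) [heading=0, draw]
  LT 135: heading 0 -> 135
  RT 180: heading 135 -> 315
  -- iteration 4/6 --
  LT 90: heading 315 -> 45
  FD 12: (20.485,-20.485) -> (28.971,-12) [heading=45, draw]
  LT 135: heading 45 -> 180
  RT 180: heading 180 -> 0
  -- iteration 5/6 --
  LT 90: heading 0 -> 90
  FD 12: (28.971,-12) -> (28.971,0) [heading=90, draw]
  LT 135: heading 90 -> 225
  RT 180: heading 225 -> 45
  -- iteration 6/6 --
  LT 90: heading 45 -> 135
  FD 12: (28.971,0) -> (20.485,8.485) [heading=135, draw]
  LT 135: heading 135 -> 270
  RT 180: heading 270 -> 90
]
RT 45: heading 90 -> 45
Final: pos=(20.485,8.485), heading=45, 6 segment(s) drawn
Waypoints (7 total):
(0, 0)
(0, -12)
(8.485, -20.485)
(20.485, -20.485)
(28.971, -12)
(28.971, 0)
(20.485, 8.485)

Answer: (0, 0)
(0, -12)
(8.485, -20.485)
(20.485, -20.485)
(28.971, -12)
(28.971, 0)
(20.485, 8.485)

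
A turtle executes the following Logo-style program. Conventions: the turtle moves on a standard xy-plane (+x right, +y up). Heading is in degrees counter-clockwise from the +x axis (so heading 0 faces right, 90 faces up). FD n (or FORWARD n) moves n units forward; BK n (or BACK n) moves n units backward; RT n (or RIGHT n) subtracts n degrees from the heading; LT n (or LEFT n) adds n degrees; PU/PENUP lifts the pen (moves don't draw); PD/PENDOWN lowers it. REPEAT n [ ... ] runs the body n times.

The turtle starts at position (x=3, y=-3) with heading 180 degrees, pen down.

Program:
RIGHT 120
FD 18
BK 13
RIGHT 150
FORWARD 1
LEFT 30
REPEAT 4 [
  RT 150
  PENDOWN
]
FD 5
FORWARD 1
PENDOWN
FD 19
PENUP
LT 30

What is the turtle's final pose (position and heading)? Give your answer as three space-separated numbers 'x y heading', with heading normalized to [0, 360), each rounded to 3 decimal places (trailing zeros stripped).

Answer: 18 21.981 90

Derivation:
Executing turtle program step by step:
Start: pos=(3,-3), heading=180, pen down
RT 120: heading 180 -> 60
FD 18: (3,-3) -> (12,12.588) [heading=60, draw]
BK 13: (12,12.588) -> (5.5,1.33) [heading=60, draw]
RT 150: heading 60 -> 270
FD 1: (5.5,1.33) -> (5.5,0.33) [heading=270, draw]
LT 30: heading 270 -> 300
REPEAT 4 [
  -- iteration 1/4 --
  RT 150: heading 300 -> 150
  PD: pen down
  -- iteration 2/4 --
  RT 150: heading 150 -> 0
  PD: pen down
  -- iteration 3/4 --
  RT 150: heading 0 -> 210
  PD: pen down
  -- iteration 4/4 --
  RT 150: heading 210 -> 60
  PD: pen down
]
FD 5: (5.5,0.33) -> (8,4.66) [heading=60, draw]
FD 1: (8,4.66) -> (8.5,5.526) [heading=60, draw]
PD: pen down
FD 19: (8.5,5.526) -> (18,21.981) [heading=60, draw]
PU: pen up
LT 30: heading 60 -> 90
Final: pos=(18,21.981), heading=90, 6 segment(s) drawn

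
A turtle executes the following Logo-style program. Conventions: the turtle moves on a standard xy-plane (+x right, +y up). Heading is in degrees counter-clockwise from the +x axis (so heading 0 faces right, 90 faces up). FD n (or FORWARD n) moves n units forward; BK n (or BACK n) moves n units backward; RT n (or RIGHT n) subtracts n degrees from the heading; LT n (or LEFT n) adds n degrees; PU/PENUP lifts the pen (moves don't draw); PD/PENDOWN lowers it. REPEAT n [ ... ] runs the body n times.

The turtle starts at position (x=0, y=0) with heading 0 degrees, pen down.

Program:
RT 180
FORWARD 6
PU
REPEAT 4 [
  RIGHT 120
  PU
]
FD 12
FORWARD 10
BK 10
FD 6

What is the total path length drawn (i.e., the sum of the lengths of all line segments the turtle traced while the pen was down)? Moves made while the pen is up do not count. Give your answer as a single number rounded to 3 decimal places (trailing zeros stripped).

Answer: 6

Derivation:
Executing turtle program step by step:
Start: pos=(0,0), heading=0, pen down
RT 180: heading 0 -> 180
FD 6: (0,0) -> (-6,0) [heading=180, draw]
PU: pen up
REPEAT 4 [
  -- iteration 1/4 --
  RT 120: heading 180 -> 60
  PU: pen up
  -- iteration 2/4 --
  RT 120: heading 60 -> 300
  PU: pen up
  -- iteration 3/4 --
  RT 120: heading 300 -> 180
  PU: pen up
  -- iteration 4/4 --
  RT 120: heading 180 -> 60
  PU: pen up
]
FD 12: (-6,0) -> (0,10.392) [heading=60, move]
FD 10: (0,10.392) -> (5,19.053) [heading=60, move]
BK 10: (5,19.053) -> (0,10.392) [heading=60, move]
FD 6: (0,10.392) -> (3,15.588) [heading=60, move]
Final: pos=(3,15.588), heading=60, 1 segment(s) drawn

Segment lengths:
  seg 1: (0,0) -> (-6,0), length = 6
Total = 6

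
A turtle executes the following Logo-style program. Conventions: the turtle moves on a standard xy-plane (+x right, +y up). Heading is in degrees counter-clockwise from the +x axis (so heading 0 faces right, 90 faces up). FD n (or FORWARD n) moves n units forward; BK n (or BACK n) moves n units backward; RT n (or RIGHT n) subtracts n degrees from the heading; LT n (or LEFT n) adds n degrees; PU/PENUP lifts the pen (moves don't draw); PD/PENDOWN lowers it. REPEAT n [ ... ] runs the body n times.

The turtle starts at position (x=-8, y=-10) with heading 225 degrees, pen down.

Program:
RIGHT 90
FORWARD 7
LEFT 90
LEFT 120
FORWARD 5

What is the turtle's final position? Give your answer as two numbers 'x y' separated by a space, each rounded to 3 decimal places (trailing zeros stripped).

Answer: -8.12 -6.344

Derivation:
Executing turtle program step by step:
Start: pos=(-8,-10), heading=225, pen down
RT 90: heading 225 -> 135
FD 7: (-8,-10) -> (-12.95,-5.05) [heading=135, draw]
LT 90: heading 135 -> 225
LT 120: heading 225 -> 345
FD 5: (-12.95,-5.05) -> (-8.12,-6.344) [heading=345, draw]
Final: pos=(-8.12,-6.344), heading=345, 2 segment(s) drawn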